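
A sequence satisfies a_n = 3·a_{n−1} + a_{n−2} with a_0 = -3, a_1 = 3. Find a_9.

With companion matrix A = [[3, 1], [1, 0]], [a_n, a_{n−1}]ᵀ = A·[a_{n−1}, a_{n−2}]ᵀ, so [a_9, a_8]ᵀ = A^8·[a_1, a_0]ᵀ.
A^8 = [[12970, 3927], [3927, 1189]], giving [a_9, a_8]ᵀ = [[27129], [8214]].

27129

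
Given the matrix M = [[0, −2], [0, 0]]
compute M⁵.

[[0, 0], [0, 0]]

M is strictly triangular, hence nilpotent: M² = 0, so M⁵ = 0.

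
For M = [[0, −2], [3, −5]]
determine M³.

[[30, −38], [57, −65]]

tr M = −5 and det M = 6, so the characteristic polynomial is λ² − (−5)λ + (6) with roots −2 and −3.
Eigenvectors give P = [[−1, −2], [−1, −3]] with P⁻¹ = [[−3, 2], [1, −1]], and M = P·diag(−2, −3)·P⁻¹.
Then M³ = P·diag(−8, −27)·P⁻¹ = [[8, 54], [8, 81]] · [[−3, 2], [1, −1]] = [[30, −38], [57, −65]].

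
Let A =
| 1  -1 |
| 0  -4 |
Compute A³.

[[1, -13], [0, -64]]

A² = [[1, 3], [0, 16]]
A³ = [[1, -13], [0, -64]]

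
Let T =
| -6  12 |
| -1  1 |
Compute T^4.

tr T = -5 and det T = 6, so the characteristic polynomial is λ² − (-5)λ + (6) with roots -2 and -3.
Eigenvectors give P = [[-3, 4], [-1, 1]] with P⁻¹ = [[1, -4], [1, -3]], and T = P·diag(-2, -3)·P⁻¹.
Then T^4 = P·diag(16, 81)·P⁻¹ = [[-48, 324], [-16, 81]] · [[1, -4], [1, -3]] = [[276, -780], [65, -179]].

[[276, -780], [65, -179]]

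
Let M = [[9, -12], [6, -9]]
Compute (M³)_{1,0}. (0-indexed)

54

tr M = 0 and det M = -9, so the characteristic polynomial is λ² − (0)λ + (-9) with roots 3 and -3.
Eigenvectors give P = [[2, 1], [1, 1]] with P⁻¹ = [[1, -1], [-1, 2]], and M = P·diag(3, -3)·P⁻¹.
Then M³ = P·diag(27, -27)·P⁻¹ = [[54, -27], [27, -27]] · [[1, -1], [-1, 2]] = [[81, -108], [54, -81]].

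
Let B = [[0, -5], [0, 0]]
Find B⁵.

[[0, 0], [0, 0]]

B is strictly triangular, hence nilpotent: B² = 0, so B⁵ = 0.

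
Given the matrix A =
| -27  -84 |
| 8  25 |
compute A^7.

tr A = -2 and det A = -3, so the characteristic polynomial is λ² − (-2)λ + (-3) with roots -3 and 1.
Eigenvectors give P = [[7, -3], [-2, 1]] with P⁻¹ = [[1, 3], [2, 7]], and A = P·diag(-3, 1)·P⁻¹.
Then A^7 = P·diag(-2187, 1)·P⁻¹ = [[-15309, -3], [4374, 1]] · [[1, 3], [2, 7]] = [[-15315, -45948], [4376, 13129]].

[[-15315, -45948], [4376, 13129]]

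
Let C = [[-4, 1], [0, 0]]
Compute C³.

[[-64, 16], [0, 0]]

C² = [[16, -4], [0, 0]]
C³ = [[-64, 16], [0, 0]]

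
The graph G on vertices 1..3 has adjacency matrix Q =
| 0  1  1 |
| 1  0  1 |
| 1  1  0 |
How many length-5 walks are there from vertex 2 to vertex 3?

11

The number of length-5 walks from vertex 2 to vertex 3 is entry (2,3) of Q^5, where Q is the adjacency matrix.
Q^2 = [[2, 1, 1], [1, 2, 1], [1, 1, 2]]
Q^3 = [[2, 3, 3], [3, 2, 3], [3, 3, 2]]
Q^4 = [[6, 5, 5], [5, 6, 5], [5, 5, 6]]
Q^5 = [[10, 11, 11], [11, 10, 11], [11, 11, 10]]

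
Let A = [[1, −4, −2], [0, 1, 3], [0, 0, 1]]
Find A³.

A = I + N where N = [[0, −4, −2], [0, 0, 3], [0, 0, 0]] is strictly upper-triangular, so N³ = 0.
(I + N)³ = I + 3·N + 3·N² = [[1, −12, −42], [0, 1, 9], [0, 0, 1]].

[[1, −12, −42], [0, 1, 9], [0, 0, 1]]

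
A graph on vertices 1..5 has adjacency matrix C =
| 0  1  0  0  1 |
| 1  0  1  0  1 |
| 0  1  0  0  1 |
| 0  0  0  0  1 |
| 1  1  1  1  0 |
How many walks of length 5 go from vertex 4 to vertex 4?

The number of length-5 walks from vertex 4 to vertex 4 is entry (4,4) of C⁵, where C is the adjacency matrix.
C² = [[2, 1, 2, 1, 1], [1, 3, 1, 1, 2], [2, 1, 2, 1, 1], [1, 1, 1, 1, 0], [1, 2, 1, 0, 4]]
C³ = [[2, 5, 2, 1, 6], [5, 4, 5, 2, 6], [2, 5, 2, 1, 6], [1, 2, 1, 0, 4], [6, 6, 6, 4, 4]]
C⁴ = [[11, 10, 11, 6, 10], [10, 16, 10, 6, 16], [11, 10, 11, 6, 10], [6, 6, 6, 4, 4], [10, 16, 10, 4, 22]]
C⁵ = [[20, 32, 20, 10, 38], [32, 36, 32, 16, 42], [20, 32, 20, 10, 38], [10, 16, 10, 4, 22], [38, 42, 38, 22, 40]]

4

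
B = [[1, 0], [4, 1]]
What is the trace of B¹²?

B = I + N where N = [[0, 0], [4, 0]] is strictly lower-triangular, so N² = 0.
(I + N)¹² = I + 12·N = [[1, 0], [48, 1]].

2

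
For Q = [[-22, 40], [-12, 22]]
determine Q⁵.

tr Q = 0 and det Q = -4, so the characteristic polynomial is λ² − (0)λ + (-4) with roots 2 and -2.
Eigenvectors give P = [[-5, 2], [-3, 1]] with P⁻¹ = [[1, -2], [3, -5]], and Q = P·diag(2, -2)·P⁻¹.
Then Q⁵ = P·diag(32, -32)·P⁻¹ = [[-160, -64], [-96, -32]] · [[1, -2], [3, -5]] = [[-352, 640], [-192, 352]].

[[-352, 640], [-192, 352]]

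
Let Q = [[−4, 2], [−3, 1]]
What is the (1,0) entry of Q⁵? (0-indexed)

tr Q = −3 and det Q = 2, so the characteristic polynomial is λ² − (−3)λ + (2) with roots −2 and −1.
Eigenvectors give P = [[1, −2], [1, −3]] with P⁻¹ = [[3, −2], [1, −1]], and Q = P·diag(−2, −1)·P⁻¹.
Then Q⁵ = P·diag(−32, −1)·P⁻¹ = [[−32, 2], [−32, 3]] · [[3, −2], [1, −1]] = [[−94, 62], [−93, 61]].

−93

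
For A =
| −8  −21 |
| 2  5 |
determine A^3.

[[−50, −147], [14, 41]]

tr A = −3 and det A = 2, so the characteristic polynomial is λ² − (−3)λ + (2) with roots −1 and −2.
Eigenvectors give P = [[−3, 7], [1, −2]] with P⁻¹ = [[2, 7], [1, 3]], and A = P·diag(−1, −2)·P⁻¹.
Then A^3 = P·diag(−1, −8)·P⁻¹ = [[3, −56], [−1, 16]] · [[2, 7], [1, 3]] = [[−50, −147], [14, 41]].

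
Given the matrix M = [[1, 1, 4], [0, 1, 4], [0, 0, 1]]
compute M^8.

[[1, 8, 144], [0, 1, 32], [0, 0, 1]]

M = I + N where N = [[0, 1, 4], [0, 0, 4], [0, 0, 0]] is strictly upper-triangular, so N^3 = 0.
(I + N)^8 = I + 8·N + 28·N^2 = [[1, 8, 144], [0, 1, 32], [0, 0, 1]].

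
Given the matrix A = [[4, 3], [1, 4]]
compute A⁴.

[[553, 912], [304, 553]]

A² = [[19, 24], [8, 19]]
A³ = [[100, 153], [51, 100]]
A⁴ = [[553, 912], [304, 553]]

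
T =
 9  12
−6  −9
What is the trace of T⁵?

tr T = 0 and det T = −9, so the characteristic polynomial is λ² − (0)λ + (−9) with roots −3 and 3.
Eigenvectors give P = [[−1, −2], [1, 1]] with P⁻¹ = [[1, 2], [−1, −1]], and T = P·diag(−3, 3)·P⁻¹.
Then T⁵ = P·diag(−243, 243)·P⁻¹ = [[243, −486], [−243, 243]] · [[1, 2], [−1, −1]] = [[729, 972], [−486, −729]].

0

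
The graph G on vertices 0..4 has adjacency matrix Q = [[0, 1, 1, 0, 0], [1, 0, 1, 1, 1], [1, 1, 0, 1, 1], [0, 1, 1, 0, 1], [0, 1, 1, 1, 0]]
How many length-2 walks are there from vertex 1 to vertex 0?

The number of length-2 walks from vertex 1 to vertex 0 is entry (1,0) of Q², where Q is the adjacency matrix.
Q² = [[2, 1, 1, 2, 2], [1, 4, 3, 2, 2], [1, 3, 4, 2, 2], [2, 2, 2, 3, 2], [2, 2, 2, 2, 3]]

1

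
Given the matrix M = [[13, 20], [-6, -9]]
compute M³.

tr M = 4 and det M = 3, so the characteristic polynomial is λ² − (4)λ + (3) with roots 3 and 1.
Eigenvectors give P = [[2, 5], [-1, -3]] with P⁻¹ = [[3, 5], [-1, -2]], and M = P·diag(3, 1)·P⁻¹.
Then M³ = P·diag(27, 1)·P⁻¹ = [[54, 5], [-27, -3]] · [[3, 5], [-1, -2]] = [[157, 260], [-78, -129]].

[[157, 260], [-78, -129]]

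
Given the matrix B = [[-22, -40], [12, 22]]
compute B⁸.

tr B = 0 and det B = -4, so the characteristic polynomial is λ² − (0)λ + (-4) with roots -2 and 2.
Eigenvectors give P = [[-2, -5], [1, 3]] with P⁻¹ = [[-3, -5], [1, 2]], and B = P·diag(-2, 2)·P⁻¹.
Then B⁸ = P·diag(256, 256)·P⁻¹ = [[-512, -1280], [256, 768]] · [[-3, -5], [1, 2]] = [[256, 0], [0, 256]].

[[256, 0], [0, 256]]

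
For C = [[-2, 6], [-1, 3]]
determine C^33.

[[-2, 6], [-1, 3]]

C² = C (a projection; rank 1, trace 1), so C^33 = C.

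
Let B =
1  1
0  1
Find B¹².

[[1, 12], [0, 1]]

B = I + N where N = [[0, 1], [0, 0]] is strictly upper-triangular, so N² = 0.
(I + N)¹² = I + 12·N = [[1, 12], [0, 1]].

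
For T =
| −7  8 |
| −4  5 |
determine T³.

tr T = −2 and det T = −3, so the characteristic polynomial is λ² − (−2)λ + (−3) with roots 1 and −3.
Eigenvectors give P = [[1, 2], [1, 1]] with P⁻¹ = [[−1, 2], [1, −1]], and T = P·diag(1, −3)·P⁻¹.
Then T³ = P·diag(1, −27)·P⁻¹ = [[1, −54], [1, −27]] · [[−1, 2], [1, −1]] = [[−55, 56], [−28, 29]].

[[−55, 56], [−28, 29]]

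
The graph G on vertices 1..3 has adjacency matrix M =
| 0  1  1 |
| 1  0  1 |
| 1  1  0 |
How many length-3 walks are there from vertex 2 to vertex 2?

2

The number of length-3 walks from vertex 2 to vertex 2 is entry (2,2) of M^3, where M is the adjacency matrix.
M^2 = [[2, 1, 1], [1, 2, 1], [1, 1, 2]]
M^3 = [[2, 3, 3], [3, 2, 3], [3, 3, 2]]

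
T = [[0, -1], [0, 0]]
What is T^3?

[[0, 0], [0, 0]]

T is strictly triangular, hence nilpotent: T^2 = 0, so T^3 = 0.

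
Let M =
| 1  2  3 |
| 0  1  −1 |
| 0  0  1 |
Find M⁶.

M = I + N where N = [[0, 2, 3], [0, 0, −1], [0, 0, 0]] is strictly upper-triangular, so N³ = 0.
(I + N)⁶ = I + 6·N + 15·N² = [[1, 12, −12], [0, 1, −6], [0, 0, 1]].

[[1, 12, −12], [0, 1, −6], [0, 0, 1]]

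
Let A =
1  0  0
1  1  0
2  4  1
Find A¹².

A = I + N where N = [[0, 0, 0], [1, 0, 0], [2, 4, 0]] is strictly lower-triangular, so N³ = 0.
(I + N)¹² = I + 12·N + 66·N² = [[1, 0, 0], [12, 1, 0], [288, 48, 1]].

[[1, 0, 0], [12, 1, 0], [288, 48, 1]]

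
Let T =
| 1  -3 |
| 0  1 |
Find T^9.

[[1, -27], [0, 1]]

T = I + N where N = [[0, -3], [0, 0]] is strictly upper-triangular, so N^2 = 0.
(I + N)^9 = I + 9·N = [[1, -27], [0, 1]].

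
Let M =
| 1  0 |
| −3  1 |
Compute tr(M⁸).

M = I + N where N = [[0, 0], [−3, 0]] is strictly lower-triangular, so N² = 0.
(I + N)⁸ = I + 8·N = [[1, 0], [−24, 1]].

2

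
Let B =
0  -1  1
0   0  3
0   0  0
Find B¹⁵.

[[0, 0, 0], [0, 0, 0], [0, 0, 0]]

B is strictly triangular, hence nilpotent: B³ = 0, so B¹⁵ = 0.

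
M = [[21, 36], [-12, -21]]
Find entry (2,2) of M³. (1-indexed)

-189

tr M = 0 and det M = -9, so the characteristic polynomial is λ² − (0)λ + (-9) with roots -3 and 3.
Eigenvectors give P = [[3, -2], [-2, 1]] with P⁻¹ = [[-1, -2], [-2, -3]], and M = P·diag(-3, 3)·P⁻¹.
Then M³ = P·diag(-27, 27)·P⁻¹ = [[-81, -54], [54, 27]] · [[-1, -2], [-2, -3]] = [[189, 324], [-108, -189]].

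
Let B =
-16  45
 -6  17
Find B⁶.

[[-314, 945], [-126, 379]]

tr B = 1 and det B = -2, so the characteristic polynomial is λ² − (1)λ + (-2) with roots 2 and -1.
Eigenvectors give P = [[5, -3], [2, -1]] with P⁻¹ = [[-1, 3], [-2, 5]], and B = P·diag(2, -1)·P⁻¹.
Then B⁶ = P·diag(64, 1)·P⁻¹ = [[320, -3], [128, -1]] · [[-1, 3], [-2, 5]] = [[-314, 945], [-126, 379]].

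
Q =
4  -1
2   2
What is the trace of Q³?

36

Q² = [[14, -6], [12, 2]]
Q³ = [[44, -26], [52, -8]]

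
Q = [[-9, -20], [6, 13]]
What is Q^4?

tr Q = 4 and det Q = 3, so the characteristic polynomial is λ² − (4)λ + (3) with roots 1 and 3.
Eigenvectors give P = [[-2, -5], [1, 3]] with P⁻¹ = [[-3, -5], [1, 2]], and Q = P·diag(1, 3)·P⁻¹.
Then Q^4 = P·diag(1, 81)·P⁻¹ = [[-2, -405], [1, 243]] · [[-3, -5], [1, 2]] = [[-399, -800], [240, 481]].

[[-399, -800], [240, 481]]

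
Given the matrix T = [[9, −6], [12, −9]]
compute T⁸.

tr T = 0 and det T = −9, so the characteristic polynomial is λ² − (0)λ + (−9) with roots 3 and −3.
Eigenvectors give P = [[1, 1], [1, 2]] with P⁻¹ = [[2, −1], [−1, 1]], and T = P·diag(3, −3)·P⁻¹.
Then T⁸ = P·diag(6561, 6561)·P⁻¹ = [[6561, 6561], [6561, 13122]] · [[2, −1], [−1, 1]] = [[6561, 0], [0, 6561]].

[[6561, 0], [0, 6561]]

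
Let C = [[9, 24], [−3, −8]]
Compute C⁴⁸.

C² = C (a projection; rank 1, trace 1), so C⁴⁸ = C.

[[9, 24], [−3, −8]]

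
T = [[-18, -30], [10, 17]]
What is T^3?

tr T = -1 and det T = -6, so the characteristic polynomial is λ² − (-1)λ + (-6) with roots 2 and -3.
Eigenvectors give P = [[-3, -2], [2, 1]] with P⁻¹ = [[1, 2], [-2, -3]], and T = P·diag(2, -3)·P⁻¹.
Then T^3 = P·diag(8, -27)·P⁻¹ = [[-24, 54], [16, -27]] · [[1, 2], [-2, -3]] = [[-132, -210], [70, 113]].

[[-132, -210], [70, 113]]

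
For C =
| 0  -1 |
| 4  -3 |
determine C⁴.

C² = [[-4, 3], [-12, 5]]
C³ = [[12, -5], [20, -3]]
C⁴ = [[-20, 3], [-12, -11]]

[[-20, 3], [-12, -11]]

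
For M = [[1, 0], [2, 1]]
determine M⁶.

[[1, 0], [12, 1]]

M = I + N where N = [[0, 0], [2, 0]] is strictly lower-triangular, so N² = 0.
(I + N)⁶ = I + 6·N = [[1, 0], [12, 1]].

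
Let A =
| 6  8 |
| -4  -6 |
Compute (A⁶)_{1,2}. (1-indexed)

tr A = 0 and det A = -4, so the characteristic polynomial is λ² − (0)λ + (-4) with roots 2 and -2.
Eigenvectors give P = [[-2, 1], [1, -1]] with P⁻¹ = [[-1, -1], [-1, -2]], and A = P·diag(2, -2)·P⁻¹.
Then A⁶ = P·diag(64, 64)·P⁻¹ = [[-128, 64], [64, -64]] · [[-1, -1], [-1, -2]] = [[64, 0], [0, 64]].

0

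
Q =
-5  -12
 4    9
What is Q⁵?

[[-725, -1452], [484, 969]]

tr Q = 4 and det Q = 3, so the characteristic polynomial is λ² − (4)λ + (3) with roots 3 and 1.
Eigenvectors give P = [[-3, -2], [2, 1]] with P⁻¹ = [[1, 2], [-2, -3]], and Q = P·diag(3, 1)·P⁻¹.
Then Q⁵ = P·diag(243, 1)·P⁻¹ = [[-729, -2], [486, 1]] · [[1, 2], [-2, -3]] = [[-725, -1452], [484, 969]].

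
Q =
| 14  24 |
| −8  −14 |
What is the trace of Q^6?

128

tr Q = 0 and det Q = −4, so the characteristic polynomial is λ² − (0)λ + (−4) with roots 2 and −2.
Eigenvectors give P = [[−2, −3], [1, 2]] with P⁻¹ = [[−2, −3], [1, 2]], and Q = P·diag(2, −2)·P⁻¹.
Then Q^6 = P·diag(64, 64)·P⁻¹ = [[−128, −192], [64, 128]] · [[−2, −3], [1, 2]] = [[64, 0], [0, 64]].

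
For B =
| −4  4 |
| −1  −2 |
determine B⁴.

[[0, −288], [72, −144]]

B² = [[12, −24], [6, 0]]
B³ = [[−24, 96], [−24, 24]]
B⁴ = [[0, −288], [72, −144]]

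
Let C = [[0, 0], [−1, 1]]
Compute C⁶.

C² = C (a projection; rank 1, trace 1), so C⁶ = C.

[[0, 0], [−1, 1]]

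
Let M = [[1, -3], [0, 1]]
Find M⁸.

[[1, -24], [0, 1]]

M = I + N where N = [[0, -3], [0, 0]] is strictly upper-triangular, so N² = 0.
(I + N)⁸ = I + 8·N = [[1, -24], [0, 1]].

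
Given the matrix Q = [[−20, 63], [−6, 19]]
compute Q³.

tr Q = −1 and det Q = −2, so the characteristic polynomial is λ² − (−1)λ + (−2) with roots 1 and −2.
Eigenvectors give P = [[3, 7], [1, 2]] with P⁻¹ = [[−2, 7], [1, −3]], and Q = P·diag(1, −2)·P⁻¹.
Then Q³ = P·diag(1, −8)·P⁻¹ = [[3, −56], [1, −16]] · [[−2, 7], [1, −3]] = [[−62, 189], [−18, 55]].

[[−62, 189], [−18, 55]]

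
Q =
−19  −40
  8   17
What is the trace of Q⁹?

tr Q = −2 and det Q = −3, so the characteristic polynomial is λ² − (−2)λ + (−3) with roots −3 and 1.
Eigenvectors give P = [[5, −2], [−2, 1]] with P⁻¹ = [[1, 2], [2, 5]], and Q = P·diag(−3, 1)·P⁻¹.
Then Q⁹ = P·diag(−19683, 1)·P⁻¹ = [[−98415, −2], [39366, 1]] · [[1, 2], [2, 5]] = [[−98419, −196840], [39368, 78737]].

−19682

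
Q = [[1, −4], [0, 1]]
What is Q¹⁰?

[[1, −40], [0, 1]]

Q = I + N where N = [[0, −4], [0, 0]] is strictly upper-triangular, so N² = 0.
(I + N)¹⁰ = I + 10·N = [[1, −40], [0, 1]].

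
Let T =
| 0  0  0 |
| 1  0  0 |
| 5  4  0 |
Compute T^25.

T is strictly triangular, hence nilpotent: T^3 = 0, so T^25 = 0.

[[0, 0, 0], [0, 0, 0], [0, 0, 0]]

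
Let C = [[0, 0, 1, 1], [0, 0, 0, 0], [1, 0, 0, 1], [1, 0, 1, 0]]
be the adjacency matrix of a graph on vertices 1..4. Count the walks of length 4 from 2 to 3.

The number of length-4 walks from vertex 2 to vertex 3 is entry (2,3) of C⁴, where C is the adjacency matrix.
C² = [[2, 0, 1, 1], [0, 0, 0, 0], [1, 0, 2, 1], [1, 0, 1, 2]]
C³ = [[2, 0, 3, 3], [0, 0, 0, 0], [3, 0, 2, 3], [3, 0, 3, 2]]
C⁴ = [[6, 0, 5, 5], [0, 0, 0, 0], [5, 0, 6, 5], [5, 0, 5, 6]]

0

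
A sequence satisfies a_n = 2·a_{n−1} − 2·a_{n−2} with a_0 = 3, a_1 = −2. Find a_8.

48

With companion matrix A = [[2, −2], [1, 0]], [a_n, a_{n−1}]ᵀ = A·[a_{n−1}, a_{n−2}]ᵀ, so [a_8, a_7]ᵀ = A⁷·[a_1, a_0]ᵀ.
A⁷ = [[0, 16], [−8, 16]], giving [a_8, a_7]ᵀ = [[48], [64]].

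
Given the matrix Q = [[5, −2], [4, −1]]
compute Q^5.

tr Q = 4 and det Q = 3, so the characteristic polynomial is λ² − (4)λ + (3) with roots 1 and 3.
Eigenvectors give P = [[−1, −1], [−2, −1]] with P⁻¹ = [[1, −1], [−2, 1]], and Q = P·diag(1, 3)·P⁻¹.
Then Q^5 = P·diag(1, 243)·P⁻¹ = [[−1, −243], [−2, −243]] · [[1, −1], [−2, 1]] = [[485, −242], [484, −241]].

[[485, −242], [484, −241]]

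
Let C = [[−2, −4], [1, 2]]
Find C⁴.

C² = [[0, 0], [0, 0]]
C³ = [[0, 0], [0, 0]]
C⁴ = [[0, 0], [0, 0]]

[[0, 0], [0, 0]]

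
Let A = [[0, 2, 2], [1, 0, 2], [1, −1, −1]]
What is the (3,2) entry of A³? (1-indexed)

A² = [[4, −2, 2], [2, 0, 0], [−2, 3, 1]]
A³ = [[0, 6, 2], [0, 4, 4], [4, −5, 1]]

−5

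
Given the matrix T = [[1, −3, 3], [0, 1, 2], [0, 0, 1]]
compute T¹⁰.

[[1, −30, −240], [0, 1, 20], [0, 0, 1]]

T = I + N where N = [[0, −3, 3], [0, 0, 2], [0, 0, 0]] is strictly upper-triangular, so N³ = 0.
(I + N)¹⁰ = I + 10·N + 45·N² = [[1, −30, −240], [0, 1, 20], [0, 0, 1]].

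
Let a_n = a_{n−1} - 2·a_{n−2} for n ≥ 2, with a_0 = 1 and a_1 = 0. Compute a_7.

-10

With companion matrix Q = [[1, -2], [1, 0]], [a_n, a_{n−1}]ᵀ = Q·[a_{n−1}, a_{n−2}]ᵀ, so [a_7, a_6]ᵀ = Q⁶·[a_1, a_0]ᵀ.
Q⁶ = [[7, -10], [5, 2]], giving [a_7, a_6]ᵀ = [[-10], [2]].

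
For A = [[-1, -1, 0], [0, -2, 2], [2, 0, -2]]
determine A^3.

A^2 = [[1, 3, -2], [4, 4, -8], [-6, -2, 4]]
A^3 = [[-5, -7, 10], [-20, -12, 24], [14, 10, -12]]

[[-5, -7, 10], [-20, -12, 24], [14, 10, -12]]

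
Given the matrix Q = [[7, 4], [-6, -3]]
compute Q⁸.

tr Q = 4 and det Q = 3, so the characteristic polynomial is λ² − (4)λ + (3) with roots 3 and 1.
Eigenvectors give P = [[-1, -2], [1, 3]] with P⁻¹ = [[-3, -2], [1, 1]], and Q = P·diag(3, 1)·P⁻¹.
Then Q⁸ = P·diag(6561, 1)·P⁻¹ = [[-6561, -2], [6561, 3]] · [[-3, -2], [1, 1]] = [[19681, 13120], [-19680, -13119]].

[[19681, 13120], [-19680, -13119]]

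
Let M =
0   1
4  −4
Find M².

[[4, −4], [−16, 20]]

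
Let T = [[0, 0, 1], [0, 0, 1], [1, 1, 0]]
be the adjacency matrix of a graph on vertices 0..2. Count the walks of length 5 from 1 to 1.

0

The number of length-5 walks from vertex 1 to vertex 1 is entry (1,1) of T^5, where T is the adjacency matrix.
T^2 = [[1, 1, 0], [1, 1, 0], [0, 0, 2]]
T^3 = [[0, 0, 2], [0, 0, 2], [2, 2, 0]]
T^4 = [[2, 2, 0], [2, 2, 0], [0, 0, 4]]
T^5 = [[0, 0, 4], [0, 0, 4], [4, 4, 0]]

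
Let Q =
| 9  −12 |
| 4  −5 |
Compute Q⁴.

[[321, −480], [160, −239]]

tr Q = 4 and det Q = 3, so the characteristic polynomial is λ² − (4)λ + (3) with roots 1 and 3.
Eigenvectors give P = [[−3, 2], [−2, 1]] with P⁻¹ = [[1, −2], [2, −3]], and Q = P·diag(1, 3)·P⁻¹.
Then Q⁴ = P·diag(1, 81)·P⁻¹ = [[−3, 162], [−2, 81]] · [[1, −2], [2, −3]] = [[321, −480], [160, −239]].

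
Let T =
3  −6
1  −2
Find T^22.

[[3, −6], [1, −2]]

T² = T (a projection; rank 1, trace 1), so T^22 = T.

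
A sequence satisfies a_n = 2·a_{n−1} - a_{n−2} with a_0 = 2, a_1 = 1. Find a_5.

-3

With companion matrix T = [[2, -1], [1, 0]], [a_n, a_{n−1}]ᵀ = T·[a_{n−1}, a_{n−2}]ᵀ, so [a_5, a_4]ᵀ = T^4·[a_1, a_0]ᵀ.
T^4 = [[5, -4], [4, -3]], giving [a_5, a_4]ᵀ = [[-3], [-2]].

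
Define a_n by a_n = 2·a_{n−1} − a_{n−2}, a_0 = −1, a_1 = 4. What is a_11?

With companion matrix C = [[2, −1], [1, 0]], [a_n, a_{n−1}]ᵀ = C·[a_{n−1}, a_{n−2}]ᵀ, so [a_11, a_10]ᵀ = C¹⁰·[a_1, a_0]ᵀ.
C¹⁰ = [[11, −10], [10, −9]], giving [a_11, a_10]ᵀ = [[54], [49]].

54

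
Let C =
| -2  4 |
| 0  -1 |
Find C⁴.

C² = [[4, -12], [0, 1]]
C³ = [[-8, 28], [0, -1]]
C⁴ = [[16, -60], [0, 1]]

[[16, -60], [0, 1]]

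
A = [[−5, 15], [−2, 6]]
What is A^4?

A² = A (a projection; rank 1, trace 1), so A^4 = A.

[[−5, 15], [−2, 6]]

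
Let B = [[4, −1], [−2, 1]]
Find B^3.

B^2 = [[18, −5], [−10, 3]]
B^3 = [[82, −23], [−46, 13]]

[[82, −23], [−46, 13]]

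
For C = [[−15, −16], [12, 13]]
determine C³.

tr C = −2 and det C = −3, so the characteristic polynomial is λ² − (−2)λ + (−3) with roots 1 and −3.
Eigenvectors give P = [[−1, 4], [1, −3]] with P⁻¹ = [[3, 4], [1, 1]], and C = P·diag(1, −3)·P⁻¹.
Then C³ = P·diag(1, −27)·P⁻¹ = [[−1, −108], [1, 81]] · [[3, 4], [1, 1]] = [[−111, −112], [84, 85]].

[[−111, −112], [84, 85]]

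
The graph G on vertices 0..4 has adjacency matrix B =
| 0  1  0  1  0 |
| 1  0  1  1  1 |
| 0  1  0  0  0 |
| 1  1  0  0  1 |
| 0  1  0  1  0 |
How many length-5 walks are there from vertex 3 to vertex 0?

The number of length-5 walks from vertex 3 to vertex 0 is entry (3,0) of B^5, where B is the adjacency matrix.
B^2 = [[2, 1, 1, 1, 2], [1, 4, 0, 2, 1], [1, 0, 1, 1, 1], [1, 2, 1, 3, 1], [2, 1, 1, 1, 2]]
B^3 = [[2, 6, 1, 5, 2], [6, 4, 4, 6, 6], [1, 4, 0, 2, 1], [5, 6, 2, 4, 5], [2, 6, 1, 5, 2]]
B^4 = [[11, 10, 6, 10, 11], [10, 22, 4, 16, 10], [6, 4, 4, 6, 6], [10, 16, 6, 16, 10], [11, 10, 6, 10, 11]]
B^5 = [[20, 38, 10, 32, 20], [38, 40, 22, 42, 38], [10, 22, 4, 16, 10], [32, 42, 16, 36, 32], [20, 38, 10, 32, 20]]

32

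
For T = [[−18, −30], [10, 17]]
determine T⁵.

tr T = −1 and det T = −6, so the characteristic polynomial is λ² − (−1)λ + (−6) with roots −3 and 2.
Eigenvectors give P = [[−2, −3], [1, 2]] with P⁻¹ = [[−2, −3], [1, 2]], and T = P·diag(−3, 2)·P⁻¹.
Then T⁵ = P·diag(−243, 32)·P⁻¹ = [[486, −96], [−243, 64]] · [[−2, −3], [1, 2]] = [[−1068, −1650], [550, 857]].

[[−1068, −1650], [550, 857]]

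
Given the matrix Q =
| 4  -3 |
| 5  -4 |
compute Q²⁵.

[[4, -3], [5, -4]]

Q² = I (check: tr Q = 0 and det Q = -1), so Q²⁵ = Q since 25 is odd.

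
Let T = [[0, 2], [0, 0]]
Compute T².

[[0, 0], [0, 0]]

T is strictly triangular, hence nilpotent: T² = 0, so T² = 0.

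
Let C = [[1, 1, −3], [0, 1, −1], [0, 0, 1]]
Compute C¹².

C = I + N where N = [[0, 1, −3], [0, 0, −1], [0, 0, 0]] is strictly upper-triangular, so N³ = 0.
(I + N)¹² = I + 12·N + 66·N² = [[1, 12, −102], [0, 1, −12], [0, 0, 1]].

[[1, 12, −102], [0, 1, −12], [0, 0, 1]]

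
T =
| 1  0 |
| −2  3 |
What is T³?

[[1, 0], [−26, 27]]

T² = [[1, 0], [−8, 9]]
T³ = [[1, 0], [−26, 27]]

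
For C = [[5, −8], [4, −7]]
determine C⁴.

[[−79, 160], [−80, 161]]

tr C = −2 and det C = −3, so the characteristic polynomial is λ² − (−2)λ + (−3) with roots 1 and −3.
Eigenvectors give P = [[2, 1], [1, 1]] with P⁻¹ = [[1, −1], [−1, 2]], and C = P·diag(1, −3)·P⁻¹.
Then C⁴ = P·diag(1, 81)·P⁻¹ = [[2, 81], [1, 81]] · [[1, −1], [−1, 2]] = [[−79, 160], [−80, 161]].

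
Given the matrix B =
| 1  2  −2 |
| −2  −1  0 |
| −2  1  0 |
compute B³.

B² = [[1, −2, −2], [0, −3, 4], [−4, −5, 4]]
B³ = [[9, 2, −2], [−2, 7, 0], [−2, 1, 8]]

[[9, 2, −2], [−2, 7, 0], [−2, 1, 8]]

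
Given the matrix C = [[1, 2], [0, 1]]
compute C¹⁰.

[[1, 20], [0, 1]]

C = I + N where N = [[0, 2], [0, 0]] is strictly upper-triangular, so N² = 0.
(I + N)¹⁰ = I + 10·N = [[1, 20], [0, 1]].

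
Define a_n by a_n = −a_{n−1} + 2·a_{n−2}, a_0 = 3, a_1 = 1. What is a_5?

−19

With companion matrix C = [[−1, 2], [1, 0]], [a_n, a_{n−1}]ᵀ = C·[a_{n−1}, a_{n−2}]ᵀ, so [a_5, a_4]ᵀ = C^4·[a_1, a_0]ᵀ.
C^4 = [[11, −10], [−5, 6]], giving [a_5, a_4]ᵀ = [[−19], [13]].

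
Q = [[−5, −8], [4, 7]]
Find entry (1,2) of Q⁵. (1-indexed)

−488

tr Q = 2 and det Q = −3, so the characteristic polynomial is λ² − (2)λ + (−3) with roots 3 and −1.
Eigenvectors give P = [[−1, −2], [1, 1]] with P⁻¹ = [[1, 2], [−1, −1]], and Q = P·diag(3, −1)·P⁻¹.
Then Q⁵ = P·diag(243, −1)·P⁻¹ = [[−243, 2], [243, −1]] · [[1, 2], [−1, −1]] = [[−245, −488], [244, 487]].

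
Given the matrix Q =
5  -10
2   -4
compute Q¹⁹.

[[5, -10], [2, -4]]

Q² = Q (a projection; rank 1, trace 1), so Q¹⁹ = Q.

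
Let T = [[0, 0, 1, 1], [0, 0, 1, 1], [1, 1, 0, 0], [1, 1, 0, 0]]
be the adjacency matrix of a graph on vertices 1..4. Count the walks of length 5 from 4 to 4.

0

The number of length-5 walks from vertex 4 to vertex 4 is entry (4,4) of T^5, where T is the adjacency matrix.
T^2 = [[2, 2, 0, 0], [2, 2, 0, 0], [0, 0, 2, 2], [0, 0, 2, 2]]
T^3 = [[0, 0, 4, 4], [0, 0, 4, 4], [4, 4, 0, 0], [4, 4, 0, 0]]
T^4 = [[8, 8, 0, 0], [8, 8, 0, 0], [0, 0, 8, 8], [0, 0, 8, 8]]
T^5 = [[0, 0, 16, 16], [0, 0, 16, 16], [16, 16, 0, 0], [16, 16, 0, 0]]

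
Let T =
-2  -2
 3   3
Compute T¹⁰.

[[-2, -2], [3, 3]]

T² = T (a projection; rank 1, trace 1), so T¹⁰ = T.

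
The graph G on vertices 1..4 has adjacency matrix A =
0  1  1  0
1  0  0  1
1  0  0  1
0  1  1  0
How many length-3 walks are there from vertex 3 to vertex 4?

The number of length-3 walks from vertex 3 to vertex 4 is entry (3,4) of A³, where A is the adjacency matrix.
A² = [[2, 0, 0, 2], [0, 2, 2, 0], [0, 2, 2, 0], [2, 0, 0, 2]]
A³ = [[0, 4, 4, 0], [4, 0, 0, 4], [4, 0, 0, 4], [0, 4, 4, 0]]

4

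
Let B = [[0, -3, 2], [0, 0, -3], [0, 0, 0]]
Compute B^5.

B is strictly triangular, hence nilpotent: B^3 = 0, so B^5 = 0.

[[0, 0, 0], [0, 0, 0], [0, 0, 0]]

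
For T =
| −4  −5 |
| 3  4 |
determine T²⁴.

T² = I (check: tr T = 0 and det T = −1), so T²⁴ = I since 24 is even.

[[1, 0], [0, 1]]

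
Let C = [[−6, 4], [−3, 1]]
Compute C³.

tr C = −5 and det C = 6, so the characteristic polynomial is λ² − (−5)λ + (6) with roots −2 and −3.
Eigenvectors give P = [[−1, 4], [−1, 3]] with P⁻¹ = [[3, −4], [1, −1]], and C = P·diag(−2, −3)·P⁻¹.
Then C³ = P·diag(−8, −27)·P⁻¹ = [[8, −108], [8, −81]] · [[3, −4], [1, −1]] = [[−84, 76], [−57, 49]].

[[−84, 76], [−57, 49]]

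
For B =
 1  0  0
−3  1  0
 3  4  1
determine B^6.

[[1, 0, 0], [−18, 1, 0], [−162, 24, 1]]

B = I + N where N = [[0, 0, 0], [−3, 0, 0], [3, 4, 0]] is strictly lower-triangular, so N^3 = 0.
(I + N)^6 = I + 6·N + 15·N^2 = [[1, 0, 0], [−18, 1, 0], [−162, 24, 1]].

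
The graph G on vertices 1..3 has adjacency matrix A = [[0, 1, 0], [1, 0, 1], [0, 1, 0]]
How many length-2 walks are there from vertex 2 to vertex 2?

2

The number of length-2 walks from vertex 2 to vertex 2 is entry (2,2) of A², where A is the adjacency matrix.
A² = [[1, 0, 1], [0, 2, 0], [1, 0, 1]]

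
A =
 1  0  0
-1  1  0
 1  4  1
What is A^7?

A = I + N where N = [[0, 0, 0], [-1, 0, 0], [1, 4, 0]] is strictly lower-triangular, so N^3 = 0.
(I + N)^7 = I + 7·N + 21·N^2 = [[1, 0, 0], [-7, 1, 0], [-77, 28, 1]].

[[1, 0, 0], [-7, 1, 0], [-77, 28, 1]]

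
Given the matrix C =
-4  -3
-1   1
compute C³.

C² = [[19, 9], [3, 4]]
C³ = [[-85, -48], [-16, -5]]

[[-85, -48], [-16, -5]]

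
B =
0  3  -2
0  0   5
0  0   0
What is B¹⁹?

[[0, 0, 0], [0, 0, 0], [0, 0, 0]]

B is strictly triangular, hence nilpotent: B³ = 0, so B¹⁹ = 0.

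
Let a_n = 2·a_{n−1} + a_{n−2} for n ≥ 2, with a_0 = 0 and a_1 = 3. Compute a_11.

With companion matrix B = [[2, 1], [1, 0]], [a_n, a_{n−1}]ᵀ = B·[a_{n−1}, a_{n−2}]ᵀ, so [a_11, a_10]ᵀ = B¹⁰·[a_1, a_0]ᵀ.
B¹⁰ = [[5741, 2378], [2378, 985]], giving [a_11, a_10]ᵀ = [[17223], [7134]].

17223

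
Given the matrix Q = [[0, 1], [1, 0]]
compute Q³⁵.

Q² = I (check: tr Q = 0 and det Q = -1), so Q³⁵ = Q since 35 is odd.

[[0, 1], [1, 0]]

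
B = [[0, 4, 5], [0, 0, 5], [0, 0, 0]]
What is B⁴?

[[0, 0, 0], [0, 0, 0], [0, 0, 0]]

B is strictly triangular, hence nilpotent: B³ = 0, so B⁴ = 0.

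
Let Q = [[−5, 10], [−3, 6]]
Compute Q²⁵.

[[−5, 10], [−3, 6]]

Q² = Q (a projection; rank 1, trace 1), so Q²⁵ = Q.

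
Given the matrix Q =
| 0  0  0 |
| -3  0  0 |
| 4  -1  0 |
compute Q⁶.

[[0, 0, 0], [0, 0, 0], [0, 0, 0]]

Q is strictly triangular, hence nilpotent: Q³ = 0, so Q⁶ = 0.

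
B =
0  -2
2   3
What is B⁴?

B² = [[-4, -6], [6, 5]]
B³ = [[-12, -10], [10, 3]]
B⁴ = [[-20, -6], [6, -11]]

[[-20, -6], [6, -11]]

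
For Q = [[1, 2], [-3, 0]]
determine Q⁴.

Q² = [[-5, 2], [-3, -6]]
Q³ = [[-11, -10], [15, -6]]
Q⁴ = [[19, -22], [33, 30]]

[[19, -22], [33, 30]]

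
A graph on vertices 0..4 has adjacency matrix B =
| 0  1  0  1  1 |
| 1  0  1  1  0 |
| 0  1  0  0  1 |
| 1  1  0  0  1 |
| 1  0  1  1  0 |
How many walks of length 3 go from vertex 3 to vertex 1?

The number of length-3 walks from vertex 3 to vertex 1 is entry (3,1) of B³, where B is the adjacency matrix.
B² = [[3, 1, 2, 2, 1], [1, 3, 0, 1, 3], [2, 0, 2, 2, 0], [2, 1, 2, 3, 1], [1, 3, 0, 1, 3]]
B³ = [[4, 7, 2, 5, 7], [7, 2, 6, 7, 2], [2, 6, 0, 2, 6], [5, 7, 2, 4, 7], [7, 2, 6, 7, 2]]

7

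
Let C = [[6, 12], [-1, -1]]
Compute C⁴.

tr C = 5 and det C = 6, so the characteristic polynomial is λ² − (5)λ + (6) with roots 3 and 2.
Eigenvectors give P = [[-4, 3], [1, -1]] with P⁻¹ = [[-1, -3], [-1, -4]], and C = P·diag(3, 2)·P⁻¹.
Then C⁴ = P·diag(81, 16)·P⁻¹ = [[-324, 48], [81, -16]] · [[-1, -3], [-1, -4]] = [[276, 780], [-65, -179]].

[[276, 780], [-65, -179]]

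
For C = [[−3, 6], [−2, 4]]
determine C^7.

[[−3, 6], [−2, 4]]

C² = C (a projection; rank 1, trace 1), so C^7 = C.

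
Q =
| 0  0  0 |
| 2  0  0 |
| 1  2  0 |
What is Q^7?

[[0, 0, 0], [0, 0, 0], [0, 0, 0]]

Q is strictly triangular, hence nilpotent: Q^3 = 0, so Q^7 = 0.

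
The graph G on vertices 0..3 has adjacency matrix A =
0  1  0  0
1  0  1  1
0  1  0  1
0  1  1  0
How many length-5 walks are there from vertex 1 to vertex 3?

17

The number of length-5 walks from vertex 1 to vertex 3 is entry (1,3) of A⁵, where A is the adjacency matrix.
A² = [[1, 0, 1, 1], [0, 3, 1, 1], [1, 1, 2, 1], [1, 1, 1, 2]]
A³ = [[0, 3, 1, 1], [3, 2, 4, 4], [1, 4, 2, 3], [1, 4, 3, 2]]
A⁴ = [[3, 2, 4, 4], [2, 11, 6, 6], [4, 6, 7, 6], [4, 6, 6, 7]]
A⁵ = [[2, 11, 6, 6], [11, 14, 17, 17], [6, 17, 12, 13], [6, 17, 13, 12]]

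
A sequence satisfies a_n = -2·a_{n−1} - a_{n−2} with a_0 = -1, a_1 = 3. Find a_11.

23

With companion matrix B = [[-2, -1], [1, 0]], [a_n, a_{n−1}]ᵀ = B·[a_{n−1}, a_{n−2}]ᵀ, so [a_11, a_10]ᵀ = B^10·[a_1, a_0]ᵀ.
B^10 = [[11, 10], [-10, -9]], giving [a_11, a_10]ᵀ = [[23], [-21]].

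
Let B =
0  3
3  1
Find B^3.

B^2 = [[9, 3], [3, 10]]
B^3 = [[9, 30], [30, 19]]

[[9, 30], [30, 19]]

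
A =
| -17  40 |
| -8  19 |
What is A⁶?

[[-2911, 7280], [-1456, 3641]]

tr A = 2 and det A = -3, so the characteristic polynomial is λ² − (2)λ + (-3) with roots 3 and -1.
Eigenvectors give P = [[2, 5], [1, 2]] with P⁻¹ = [[-2, 5], [1, -2]], and A = P·diag(3, -1)·P⁻¹.
Then A⁶ = P·diag(729, 1)·P⁻¹ = [[1458, 5], [729, 2]] · [[-2, 5], [1, -2]] = [[-2911, 7280], [-1456, 3641]].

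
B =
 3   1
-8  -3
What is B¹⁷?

[[3, 1], [-8, -3]]

B² = I (check: tr B = 0 and det B = -1), so B¹⁷ = B since 17 is odd.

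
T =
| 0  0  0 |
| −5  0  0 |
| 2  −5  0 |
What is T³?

T is strictly triangular, hence nilpotent: T³ = 0, so T³ = 0.

[[0, 0, 0], [0, 0, 0], [0, 0, 0]]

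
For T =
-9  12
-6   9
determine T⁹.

tr T = 0 and det T = -9, so the characteristic polynomial is λ² − (0)λ + (-9) with roots -3 and 3.
Eigenvectors give P = [[2, -1], [1, -1]] with P⁻¹ = [[1, -1], [1, -2]], and T = P·diag(-3, 3)·P⁻¹.
Then T⁹ = P·diag(-19683, 19683)·P⁻¹ = [[-39366, -19683], [-19683, -19683]] · [[1, -1], [1, -2]] = [[-59049, 78732], [-39366, 59049]].

[[-59049, 78732], [-39366, 59049]]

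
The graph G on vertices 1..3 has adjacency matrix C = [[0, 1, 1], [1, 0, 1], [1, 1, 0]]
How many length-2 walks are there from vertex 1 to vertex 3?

The number of length-2 walks from vertex 1 to vertex 3 is entry (1,3) of C^2, where C is the adjacency matrix.
C^2 = [[2, 1, 1], [1, 2, 1], [1, 1, 2]]

1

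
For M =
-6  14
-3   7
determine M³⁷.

[[-6, 14], [-3, 7]]

M² = M (a projection; rank 1, trace 1), so M³⁷ = M.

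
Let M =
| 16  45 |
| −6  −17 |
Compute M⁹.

tr M = −1 and det M = −2, so the characteristic polynomial is λ² − (−1)λ + (−2) with roots 1 and −2.
Eigenvectors give P = [[−3, −5], [1, 2]] with P⁻¹ = [[−2, −5], [1, 3]], and M = P·diag(1, −2)·P⁻¹.
Then M⁹ = P·diag(1, −512)·P⁻¹ = [[−3, 2560], [1, −1024]] · [[−2, −5], [1, 3]] = [[2566, 7695], [−1026, −3077]].

[[2566, 7695], [−1026, −3077]]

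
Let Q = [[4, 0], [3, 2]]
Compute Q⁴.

Q² = [[16, 0], [18, 4]]
Q³ = [[64, 0], [84, 8]]
Q⁴ = [[256, 0], [360, 16]]

[[256, 0], [360, 16]]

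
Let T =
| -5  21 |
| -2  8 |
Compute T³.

[[-41, 147], [-14, 50]]

tr T = 3 and det T = 2, so the characteristic polynomial is λ² − (3)λ + (2) with roots 1 and 2.
Eigenvectors give P = [[-7, -3], [-2, -1]] with P⁻¹ = [[-1, 3], [2, -7]], and T = P·diag(1, 2)·P⁻¹.
Then T³ = P·diag(1, 8)·P⁻¹ = [[-7, -24], [-2, -8]] · [[-1, 3], [2, -7]] = [[-41, 147], [-14, 50]].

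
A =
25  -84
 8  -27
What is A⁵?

[[1465, -5124], [488, -1707]]

tr A = -2 and det A = -3, so the characteristic polynomial is λ² − (-2)λ + (-3) with roots 1 and -3.
Eigenvectors give P = [[7, 3], [2, 1]] with P⁻¹ = [[1, -3], [-2, 7]], and A = P·diag(1, -3)·P⁻¹.
Then A⁵ = P·diag(1, -243)·P⁻¹ = [[7, -729], [2, -243]] · [[1, -3], [-2, 7]] = [[1465, -5124], [488, -1707]].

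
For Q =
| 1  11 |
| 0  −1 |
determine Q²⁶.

Q² = I (check: tr Q = 0 and det Q = −1), so Q²⁶ = I since 26 is even.

[[1, 0], [0, 1]]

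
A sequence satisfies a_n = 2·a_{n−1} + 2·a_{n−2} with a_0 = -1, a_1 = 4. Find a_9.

8000

With companion matrix C = [[2, 2], [1, 0]], [a_n, a_{n−1}]ᵀ = C·[a_{n−1}, a_{n−2}]ᵀ, so [a_9, a_8]ᵀ = C⁸·[a_1, a_0]ᵀ.
C⁸ = [[2448, 1792], [896, 656]], giving [a_9, a_8]ᵀ = [[8000], [2928]].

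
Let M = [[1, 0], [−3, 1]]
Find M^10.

[[1, 0], [−30, 1]]

M = I + N where N = [[0, 0], [−3, 0]] is strictly lower-triangular, so N^2 = 0.
(I + N)^10 = I + 10·N = [[1, 0], [−30, 1]].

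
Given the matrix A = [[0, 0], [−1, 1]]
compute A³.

A² = A (a projection; rank 1, trace 1), so A³ = A.

[[0, 0], [−1, 1]]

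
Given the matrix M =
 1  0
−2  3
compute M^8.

tr M = 4 and det M = 3, so the characteristic polynomial is λ² − (4)λ + (3) with roots 3 and 1.
Eigenvectors give P = [[0, −1], [−1, −1]] with P⁻¹ = [[1, −1], [−1, 0]], and M = P·diag(3, 1)·P⁻¹.
Then M^8 = P·diag(6561, 1)·P⁻¹ = [[0, −1], [−6561, −1]] · [[1, −1], [−1, 0]] = [[1, 0], [−6560, 6561]].

[[1, 0], [−6560, 6561]]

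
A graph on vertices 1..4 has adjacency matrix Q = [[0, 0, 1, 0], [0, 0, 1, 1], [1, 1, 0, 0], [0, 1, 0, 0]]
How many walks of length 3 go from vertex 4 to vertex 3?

0

The number of length-3 walks from vertex 4 to vertex 3 is entry (4,3) of Q³, where Q is the adjacency matrix.
Q² = [[1, 1, 0, 0], [1, 2, 0, 0], [0, 0, 2, 1], [0, 0, 1, 1]]
Q³ = [[0, 0, 2, 1], [0, 0, 3, 2], [2, 3, 0, 0], [1, 2, 0, 0]]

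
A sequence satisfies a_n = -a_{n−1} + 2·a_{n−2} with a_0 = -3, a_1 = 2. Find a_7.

With companion matrix M = [[-1, 2], [1, 0]], [a_n, a_{n−1}]ᵀ = M·[a_{n−1}, a_{n−2}]ᵀ, so [a_7, a_6]ᵀ = M^6·[a_1, a_0]ᵀ.
M^6 = [[43, -42], [-21, 22]], giving [a_7, a_6]ᵀ = [[212], [-108]].

212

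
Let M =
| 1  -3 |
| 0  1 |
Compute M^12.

[[1, -36], [0, 1]]

M = I + N where N = [[0, -3], [0, 0]] is strictly upper-triangular, so N^2 = 0.
(I + N)^12 = I + 12·N = [[1, -36], [0, 1]].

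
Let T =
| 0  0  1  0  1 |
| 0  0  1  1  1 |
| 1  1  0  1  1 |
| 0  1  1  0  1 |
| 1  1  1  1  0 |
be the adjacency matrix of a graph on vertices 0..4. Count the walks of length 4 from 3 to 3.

25

The number of length-4 walks from vertex 3 to vertex 3 is entry (3,3) of T⁴, where T is the adjacency matrix.
T² = [[2, 2, 1, 2, 1], [2, 3, 2, 2, 2], [1, 2, 4, 2, 3], [2, 2, 2, 3, 2], [1, 2, 3, 2, 4]]
T³ = [[2, 4, 7, 4, 7], [4, 6, 9, 7, 9], [7, 9, 8, 9, 9], [4, 7, 9, 6, 9], [7, 9, 9, 9, 8]]
T⁴ = [[14, 18, 17, 18, 17], [18, 25, 26, 24, 26], [17, 26, 34, 26, 33], [18, 24, 26, 25, 26], [17, 26, 33, 26, 34]]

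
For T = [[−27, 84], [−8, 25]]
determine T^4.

tr T = −2 and det T = −3, so the characteristic polynomial is λ² − (−2)λ + (−3) with roots 1 and −3.
Eigenvectors give P = [[3, 7], [1, 2]] with P⁻¹ = [[−2, 7], [1, −3]], and T = P·diag(1, −3)·P⁻¹.
Then T^4 = P·diag(1, 81)·P⁻¹ = [[3, 567], [1, 162]] · [[−2, 7], [1, −3]] = [[561, −1680], [160, −479]].

[[561, −1680], [160, −479]]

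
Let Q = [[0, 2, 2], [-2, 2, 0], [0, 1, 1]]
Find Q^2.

[[-4, 6, 2], [-4, 0, -4], [-2, 3, 1]]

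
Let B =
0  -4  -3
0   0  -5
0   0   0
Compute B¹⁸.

[[0, 0, 0], [0, 0, 0], [0, 0, 0]]

B is strictly triangular, hence nilpotent: B³ = 0, so B¹⁸ = 0.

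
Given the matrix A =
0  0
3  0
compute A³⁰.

[[0, 0], [0, 0]]

A is strictly triangular, hence nilpotent: A² = 0, so A³⁰ = 0.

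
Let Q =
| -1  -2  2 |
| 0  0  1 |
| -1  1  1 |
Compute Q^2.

[[-1, 4, -2], [-1, 1, 1], [0, 3, 0]]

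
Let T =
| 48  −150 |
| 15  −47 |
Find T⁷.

tr T = 1 and det T = −6, so the characteristic polynomial is λ² − (1)λ + (−6) with roots 3 and −2.
Eigenvectors give P = [[10, 3], [3, 1]] with P⁻¹ = [[1, −3], [−3, 10]], and T = P·diag(3, −2)·P⁻¹.
Then T⁷ = P·diag(2187, −128)·P⁻¹ = [[21870, −384], [6561, −128]] · [[1, −3], [−3, 10]] = [[23022, −69450], [6945, −20963]].

[[23022, −69450], [6945, −20963]]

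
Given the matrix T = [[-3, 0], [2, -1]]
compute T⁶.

[[729, 0], [-728, 1]]

tr T = -4 and det T = 3, so the characteristic polynomial is λ² − (-4)λ + (3) with roots -3 and -1.
Eigenvectors give P = [[-1, 0], [1, 1]] with P⁻¹ = [[-1, 0], [1, 1]], and T = P·diag(-3, -1)·P⁻¹.
Then T⁶ = P·diag(729, 1)·P⁻¹ = [[-729, 0], [729, 1]] · [[-1, 0], [1, 1]] = [[729, 0], [-728, 1]].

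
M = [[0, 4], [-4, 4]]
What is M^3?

M^2 = [[-16, 16], [-16, 0]]
M^3 = [[-64, 0], [0, -64]]

[[-64, 0], [0, -64]]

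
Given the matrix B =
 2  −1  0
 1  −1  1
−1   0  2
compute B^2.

[[3, −1, −1], [0, 0, 1], [−4, 1, 4]]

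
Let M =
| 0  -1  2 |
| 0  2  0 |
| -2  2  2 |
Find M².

[[-4, 2, 4], [0, 4, 0], [-4, 10, 0]]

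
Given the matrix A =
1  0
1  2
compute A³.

[[1, 0], [7, 8]]

tr A = 3 and det A = 2, so the characteristic polynomial is λ² − (3)λ + (2) with roots 1 and 2.
Eigenvectors give P = [[-1, 0], [1, 1]] with P⁻¹ = [[-1, 0], [1, 1]], and A = P·diag(1, 2)·P⁻¹.
Then A³ = P·diag(1, 8)·P⁻¹ = [[-1, 0], [1, 8]] · [[-1, 0], [1, 1]] = [[1, 0], [7, 8]].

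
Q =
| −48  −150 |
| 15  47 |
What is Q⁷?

tr Q = −1 and det Q = −6, so the characteristic polynomial is λ² − (−1)λ + (−6) with roots 2 and −3.
Eigenvectors give P = [[3, −10], [−1, 3]] with P⁻¹ = [[−3, −10], [−1, −3]], and Q = P·diag(2, −3)·P⁻¹.
Then Q⁷ = P·diag(128, −2187)·P⁻¹ = [[384, 21870], [−128, −6561]] · [[−3, −10], [−1, −3]] = [[−23022, −69450], [6945, 20963]].

[[−23022, −69450], [6945, 20963]]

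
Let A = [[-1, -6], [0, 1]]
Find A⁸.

[[1, 0], [0, 1]]

A² = I (check: tr A = 0 and det A = -1), so A⁸ = I since 8 is even.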